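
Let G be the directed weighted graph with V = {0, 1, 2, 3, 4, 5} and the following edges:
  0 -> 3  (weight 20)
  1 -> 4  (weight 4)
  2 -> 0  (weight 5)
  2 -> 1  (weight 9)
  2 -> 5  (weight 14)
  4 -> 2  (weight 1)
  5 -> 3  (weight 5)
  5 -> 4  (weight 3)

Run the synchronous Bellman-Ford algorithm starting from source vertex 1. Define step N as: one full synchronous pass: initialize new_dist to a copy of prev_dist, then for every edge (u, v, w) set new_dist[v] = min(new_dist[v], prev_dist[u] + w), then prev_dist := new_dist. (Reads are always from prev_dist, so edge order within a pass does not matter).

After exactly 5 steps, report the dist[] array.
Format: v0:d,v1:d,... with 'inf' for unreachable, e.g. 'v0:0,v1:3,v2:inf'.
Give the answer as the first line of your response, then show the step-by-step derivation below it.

v0:10,v1:0,v2:5,v3:24,v4:4,v5:19

step 1: dist = v0:inf,v1:0,v2:inf,v3:inf,v4:4,v5:inf
step 2: dist = v0:inf,v1:0,v2:5,v3:inf,v4:4,v5:inf
step 3: dist = v0:10,v1:0,v2:5,v3:inf,v4:4,v5:19
step 4: dist = v0:10,v1:0,v2:5,v3:24,v4:4,v5:19
step 5: dist = v0:10,v1:0,v2:5,v3:24,v4:4,v5:19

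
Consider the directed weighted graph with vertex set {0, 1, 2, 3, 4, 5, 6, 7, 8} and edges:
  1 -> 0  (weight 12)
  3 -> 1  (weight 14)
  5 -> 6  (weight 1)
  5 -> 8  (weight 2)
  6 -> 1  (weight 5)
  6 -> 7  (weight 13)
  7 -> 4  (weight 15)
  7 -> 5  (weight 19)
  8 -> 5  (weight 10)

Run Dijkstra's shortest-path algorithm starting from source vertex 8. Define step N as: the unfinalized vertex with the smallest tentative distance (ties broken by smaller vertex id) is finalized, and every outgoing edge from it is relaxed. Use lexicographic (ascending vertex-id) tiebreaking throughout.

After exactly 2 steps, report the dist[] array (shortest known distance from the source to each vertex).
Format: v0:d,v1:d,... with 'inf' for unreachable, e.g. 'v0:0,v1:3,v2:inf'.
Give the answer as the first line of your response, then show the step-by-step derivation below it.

v0:inf,v1:inf,v2:inf,v3:inf,v4:inf,v5:10,v6:11,v7:inf,v8:0

step 1: dist = v0:inf,v1:inf,v2:inf,v3:inf,v4:inf,v5:10,v6:inf,v7:inf,v8:0
step 2: dist = v0:inf,v1:inf,v2:inf,v3:inf,v4:inf,v5:10,v6:11,v7:inf,v8:0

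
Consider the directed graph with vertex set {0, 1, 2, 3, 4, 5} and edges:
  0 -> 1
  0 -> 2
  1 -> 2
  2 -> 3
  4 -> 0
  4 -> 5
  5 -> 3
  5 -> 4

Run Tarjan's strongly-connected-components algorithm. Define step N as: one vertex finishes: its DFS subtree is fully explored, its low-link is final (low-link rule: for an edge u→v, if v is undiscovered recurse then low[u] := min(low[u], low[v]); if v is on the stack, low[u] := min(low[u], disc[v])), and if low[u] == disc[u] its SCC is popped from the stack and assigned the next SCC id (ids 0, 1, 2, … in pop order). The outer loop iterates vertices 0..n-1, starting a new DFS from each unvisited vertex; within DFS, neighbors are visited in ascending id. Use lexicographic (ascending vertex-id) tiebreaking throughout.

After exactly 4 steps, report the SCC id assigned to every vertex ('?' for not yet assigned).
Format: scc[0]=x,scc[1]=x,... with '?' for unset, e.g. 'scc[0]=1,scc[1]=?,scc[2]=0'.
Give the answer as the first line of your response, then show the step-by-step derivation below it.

scc[0]=3,scc[1]=2,scc[2]=1,scc[3]=0,scc[4]=?,scc[5]=?

step 1: low=(low[0]=0,low[1]=1,low[2]=2,low[3]=3,low[4]=?,low[5]=?); scc=(scc[0]=?,scc[1]=?,scc[2]=?,scc[3]=0,scc[4]=?,scc[5]=?)
step 2: low=(low[0]=0,low[1]=1,low[2]=2,low[3]=3,low[4]=?,low[5]=?); scc=(scc[0]=?,scc[1]=?,scc[2]=1,scc[3]=0,scc[4]=?,scc[5]=?)
step 3: low=(low[0]=0,low[1]=1,low[2]=2,low[3]=3,low[4]=?,low[5]=?); scc=(scc[0]=?,scc[1]=2,scc[2]=1,scc[3]=0,scc[4]=?,scc[5]=?)
step 4: low=(low[0]=0,low[1]=1,low[2]=2,low[3]=3,low[4]=?,low[5]=?); scc=(scc[0]=3,scc[1]=2,scc[2]=1,scc[3]=0,scc[4]=?,scc[5]=?)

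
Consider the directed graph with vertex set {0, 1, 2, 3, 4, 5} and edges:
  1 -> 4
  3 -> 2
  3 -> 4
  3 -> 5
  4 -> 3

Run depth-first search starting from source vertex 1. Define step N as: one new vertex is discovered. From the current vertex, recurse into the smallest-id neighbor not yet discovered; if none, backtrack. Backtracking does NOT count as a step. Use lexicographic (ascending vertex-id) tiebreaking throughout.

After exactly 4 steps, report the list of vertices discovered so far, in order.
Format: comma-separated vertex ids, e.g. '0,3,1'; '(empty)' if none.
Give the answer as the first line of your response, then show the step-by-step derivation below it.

1,4,3,2

step 1: discover 1; path=1; order=1
step 2: discover 4; path=1>4; order=1,4
step 3: discover 3; path=1>4>3; order=1,4,3
step 4: discover 2; path=1>4>3>2; order=1,4,3,2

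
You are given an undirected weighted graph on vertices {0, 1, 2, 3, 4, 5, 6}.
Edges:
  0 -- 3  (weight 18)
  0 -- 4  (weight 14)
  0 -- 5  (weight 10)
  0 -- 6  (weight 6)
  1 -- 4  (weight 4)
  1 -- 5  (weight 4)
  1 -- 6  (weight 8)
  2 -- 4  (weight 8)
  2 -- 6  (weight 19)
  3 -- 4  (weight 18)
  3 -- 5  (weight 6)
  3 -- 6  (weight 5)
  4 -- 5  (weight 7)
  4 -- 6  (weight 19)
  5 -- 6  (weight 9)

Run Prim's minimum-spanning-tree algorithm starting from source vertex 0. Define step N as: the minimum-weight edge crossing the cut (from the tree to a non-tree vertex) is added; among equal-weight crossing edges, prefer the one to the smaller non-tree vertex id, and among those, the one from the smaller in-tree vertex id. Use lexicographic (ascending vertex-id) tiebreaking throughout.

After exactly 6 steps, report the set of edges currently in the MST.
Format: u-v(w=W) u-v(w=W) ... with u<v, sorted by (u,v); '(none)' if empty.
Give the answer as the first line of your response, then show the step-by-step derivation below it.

0-6(w=6) 1-4(w=4) 1-5(w=4) 2-4(w=8) 3-5(w=6) 3-6(w=5)

step 1: add edge 0-6 (w=6); MST = {0-6(w=6)}
step 2: add edge 3-6 (w=5); MST = {0-6(w=6) 3-6(w=5)}
step 3: add edge 3-5 (w=6); MST = {0-6(w=6) 3-5(w=6) 3-6(w=5)}
step 4: add edge 1-5 (w=4); MST = {0-6(w=6) 1-5(w=4) 3-5(w=6) 3-6(w=5)}
step 5: add edge 1-4 (w=4); MST = {0-6(w=6) 1-4(w=4) 1-5(w=4) 3-5(w=6) 3-6(w=5)}
step 6: add edge 2-4 (w=8); MST = {0-6(w=6) 1-4(w=4) 1-5(w=4) 2-4(w=8) 3-5(w=6) 3-6(w=5)}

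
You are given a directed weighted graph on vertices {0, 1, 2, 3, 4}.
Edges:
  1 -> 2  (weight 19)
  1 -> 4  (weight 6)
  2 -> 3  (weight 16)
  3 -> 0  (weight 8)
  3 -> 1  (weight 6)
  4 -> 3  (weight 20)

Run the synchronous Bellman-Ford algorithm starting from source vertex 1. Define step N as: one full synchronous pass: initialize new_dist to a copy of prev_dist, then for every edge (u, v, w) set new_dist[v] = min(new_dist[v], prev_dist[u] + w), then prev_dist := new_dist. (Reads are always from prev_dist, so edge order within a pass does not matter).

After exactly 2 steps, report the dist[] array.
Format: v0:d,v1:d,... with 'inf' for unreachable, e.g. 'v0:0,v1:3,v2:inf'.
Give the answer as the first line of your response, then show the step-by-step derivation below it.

v0:inf,v1:0,v2:19,v3:26,v4:6

step 1: dist = v0:inf,v1:0,v2:19,v3:inf,v4:6
step 2: dist = v0:inf,v1:0,v2:19,v3:26,v4:6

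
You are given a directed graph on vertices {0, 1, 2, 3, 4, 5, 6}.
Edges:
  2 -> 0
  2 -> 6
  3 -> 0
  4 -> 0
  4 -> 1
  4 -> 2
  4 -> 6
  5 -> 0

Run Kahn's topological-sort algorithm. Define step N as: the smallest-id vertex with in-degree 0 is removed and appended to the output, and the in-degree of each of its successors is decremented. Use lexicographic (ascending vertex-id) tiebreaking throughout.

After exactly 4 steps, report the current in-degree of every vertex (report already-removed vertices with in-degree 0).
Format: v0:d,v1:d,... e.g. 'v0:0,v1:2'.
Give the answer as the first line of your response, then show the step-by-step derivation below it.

v0:1,v1:0,v2:0,v3:0,v4:0,v5:0,v6:0

step 1: output 3; order=[3]; indeg=(3,1,1,0,0,0,2)
step 2: output 4; order=[3,4]; indeg=(2,0,0,0,0,0,1)
step 3: output 1; order=[3,4,1]; indeg=(2,0,0,0,0,0,1)
step 4: output 2; order=[3,4,1,2]; indeg=(1,0,0,0,0,0,0)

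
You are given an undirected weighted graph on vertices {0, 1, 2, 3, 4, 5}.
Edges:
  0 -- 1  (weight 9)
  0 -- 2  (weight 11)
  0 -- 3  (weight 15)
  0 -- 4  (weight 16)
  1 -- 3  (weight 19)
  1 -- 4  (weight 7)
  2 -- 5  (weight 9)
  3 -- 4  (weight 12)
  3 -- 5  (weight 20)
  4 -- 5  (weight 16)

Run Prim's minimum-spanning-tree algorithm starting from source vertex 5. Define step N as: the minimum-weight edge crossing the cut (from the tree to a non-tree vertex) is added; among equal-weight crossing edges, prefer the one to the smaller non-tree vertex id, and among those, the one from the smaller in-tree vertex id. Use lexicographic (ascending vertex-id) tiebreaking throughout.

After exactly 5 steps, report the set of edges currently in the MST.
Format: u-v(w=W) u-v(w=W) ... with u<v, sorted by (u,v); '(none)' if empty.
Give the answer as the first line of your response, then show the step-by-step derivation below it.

0-1(w=9) 0-2(w=11) 1-4(w=7) 2-5(w=9) 3-4(w=12)

step 1: add edge 2-5 (w=9); MST = {2-5(w=9)}
step 2: add edge 0-2 (w=11); MST = {0-2(w=11) 2-5(w=9)}
step 3: add edge 0-1 (w=9); MST = {0-1(w=9) 0-2(w=11) 2-5(w=9)}
step 4: add edge 1-4 (w=7); MST = {0-1(w=9) 0-2(w=11) 1-4(w=7) 2-5(w=9)}
step 5: add edge 3-4 (w=12); MST = {0-1(w=9) 0-2(w=11) 1-4(w=7) 2-5(w=9) 3-4(w=12)}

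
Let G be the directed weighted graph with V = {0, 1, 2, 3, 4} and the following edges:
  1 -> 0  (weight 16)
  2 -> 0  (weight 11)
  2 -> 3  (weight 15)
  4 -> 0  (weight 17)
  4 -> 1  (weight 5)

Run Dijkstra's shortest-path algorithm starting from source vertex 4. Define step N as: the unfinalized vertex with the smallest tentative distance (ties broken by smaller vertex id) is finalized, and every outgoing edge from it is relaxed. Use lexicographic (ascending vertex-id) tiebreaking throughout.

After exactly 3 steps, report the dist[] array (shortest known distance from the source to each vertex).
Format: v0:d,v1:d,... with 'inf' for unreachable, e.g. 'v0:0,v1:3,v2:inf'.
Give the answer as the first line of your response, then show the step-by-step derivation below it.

v0:17,v1:5,v2:inf,v3:inf,v4:0

step 1: dist = v0:17,v1:5,v2:inf,v3:inf,v4:0
step 2: dist = v0:17,v1:5,v2:inf,v3:inf,v4:0
step 3: dist = v0:17,v1:5,v2:inf,v3:inf,v4:0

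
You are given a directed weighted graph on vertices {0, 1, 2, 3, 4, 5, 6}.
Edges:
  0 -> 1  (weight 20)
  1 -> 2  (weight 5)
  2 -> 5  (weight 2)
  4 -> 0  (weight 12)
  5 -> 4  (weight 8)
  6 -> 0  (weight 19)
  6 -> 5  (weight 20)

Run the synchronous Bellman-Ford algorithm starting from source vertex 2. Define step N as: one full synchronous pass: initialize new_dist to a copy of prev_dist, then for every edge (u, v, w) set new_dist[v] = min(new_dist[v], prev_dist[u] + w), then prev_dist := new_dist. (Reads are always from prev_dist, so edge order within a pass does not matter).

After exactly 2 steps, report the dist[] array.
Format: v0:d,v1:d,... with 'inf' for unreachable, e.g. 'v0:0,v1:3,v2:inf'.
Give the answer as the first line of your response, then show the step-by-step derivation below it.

v0:inf,v1:inf,v2:0,v3:inf,v4:10,v5:2,v6:inf

step 1: dist = v0:inf,v1:inf,v2:0,v3:inf,v4:inf,v5:2,v6:inf
step 2: dist = v0:inf,v1:inf,v2:0,v3:inf,v4:10,v5:2,v6:inf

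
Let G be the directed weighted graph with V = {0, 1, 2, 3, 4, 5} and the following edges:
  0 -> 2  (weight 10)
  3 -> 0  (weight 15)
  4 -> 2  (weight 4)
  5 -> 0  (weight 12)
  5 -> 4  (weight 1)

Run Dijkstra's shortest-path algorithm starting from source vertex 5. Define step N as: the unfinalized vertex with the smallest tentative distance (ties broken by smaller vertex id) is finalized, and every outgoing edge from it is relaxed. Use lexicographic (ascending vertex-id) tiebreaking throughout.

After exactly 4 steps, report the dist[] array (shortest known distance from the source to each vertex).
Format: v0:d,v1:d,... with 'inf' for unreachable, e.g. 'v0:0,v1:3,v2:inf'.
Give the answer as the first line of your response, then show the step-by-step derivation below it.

v0:12,v1:inf,v2:5,v3:inf,v4:1,v5:0

step 1: dist = v0:12,v1:inf,v2:inf,v3:inf,v4:1,v5:0
step 2: dist = v0:12,v1:inf,v2:5,v3:inf,v4:1,v5:0
step 3: dist = v0:12,v1:inf,v2:5,v3:inf,v4:1,v5:0
step 4: dist = v0:12,v1:inf,v2:5,v3:inf,v4:1,v5:0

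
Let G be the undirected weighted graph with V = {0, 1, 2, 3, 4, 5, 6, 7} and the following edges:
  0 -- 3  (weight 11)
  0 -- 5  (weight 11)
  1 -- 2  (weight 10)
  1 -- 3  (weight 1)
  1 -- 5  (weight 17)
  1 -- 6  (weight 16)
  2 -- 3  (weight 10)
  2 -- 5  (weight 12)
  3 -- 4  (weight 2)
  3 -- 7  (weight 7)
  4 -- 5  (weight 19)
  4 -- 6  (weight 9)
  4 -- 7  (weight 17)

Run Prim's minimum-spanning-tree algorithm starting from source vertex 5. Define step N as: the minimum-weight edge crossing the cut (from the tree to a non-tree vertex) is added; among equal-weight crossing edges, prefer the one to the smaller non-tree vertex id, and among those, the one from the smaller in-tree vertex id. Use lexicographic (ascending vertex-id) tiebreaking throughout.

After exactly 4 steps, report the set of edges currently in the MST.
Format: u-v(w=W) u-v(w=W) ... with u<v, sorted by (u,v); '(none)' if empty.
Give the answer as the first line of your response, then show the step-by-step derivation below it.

0-3(w=11) 0-5(w=11) 1-3(w=1) 3-4(w=2)

step 1: add edge 0-5 (w=11); MST = {0-5(w=11)}
step 2: add edge 0-3 (w=11); MST = {0-3(w=11) 0-5(w=11)}
step 3: add edge 1-3 (w=1); MST = {0-3(w=11) 0-5(w=11) 1-3(w=1)}
step 4: add edge 3-4 (w=2); MST = {0-3(w=11) 0-5(w=11) 1-3(w=1) 3-4(w=2)}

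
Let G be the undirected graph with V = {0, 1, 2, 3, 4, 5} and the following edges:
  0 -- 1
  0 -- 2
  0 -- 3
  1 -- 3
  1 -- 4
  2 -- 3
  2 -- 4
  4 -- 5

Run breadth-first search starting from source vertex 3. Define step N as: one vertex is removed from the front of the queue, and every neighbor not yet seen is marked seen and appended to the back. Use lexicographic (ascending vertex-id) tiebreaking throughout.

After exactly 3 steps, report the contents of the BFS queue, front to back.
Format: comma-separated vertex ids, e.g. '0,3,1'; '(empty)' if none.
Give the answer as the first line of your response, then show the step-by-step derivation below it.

2,4

step 1: dequeue 3; queue=[0,1,2]; order=3
step 2: dequeue 0; queue=[1,2]; order=3,0
step 3: dequeue 1; queue=[2,4]; order=3,0,1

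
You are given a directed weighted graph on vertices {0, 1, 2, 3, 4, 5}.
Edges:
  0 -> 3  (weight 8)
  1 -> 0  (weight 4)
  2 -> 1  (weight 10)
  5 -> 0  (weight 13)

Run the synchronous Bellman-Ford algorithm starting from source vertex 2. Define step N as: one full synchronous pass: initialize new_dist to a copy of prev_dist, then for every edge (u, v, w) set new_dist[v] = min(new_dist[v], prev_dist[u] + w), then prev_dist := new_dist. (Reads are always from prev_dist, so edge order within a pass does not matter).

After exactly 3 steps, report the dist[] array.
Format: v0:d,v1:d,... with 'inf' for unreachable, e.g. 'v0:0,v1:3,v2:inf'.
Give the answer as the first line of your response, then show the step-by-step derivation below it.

v0:14,v1:10,v2:0,v3:22,v4:inf,v5:inf

step 1: dist = v0:inf,v1:10,v2:0,v3:inf,v4:inf,v5:inf
step 2: dist = v0:14,v1:10,v2:0,v3:inf,v4:inf,v5:inf
step 3: dist = v0:14,v1:10,v2:0,v3:22,v4:inf,v5:inf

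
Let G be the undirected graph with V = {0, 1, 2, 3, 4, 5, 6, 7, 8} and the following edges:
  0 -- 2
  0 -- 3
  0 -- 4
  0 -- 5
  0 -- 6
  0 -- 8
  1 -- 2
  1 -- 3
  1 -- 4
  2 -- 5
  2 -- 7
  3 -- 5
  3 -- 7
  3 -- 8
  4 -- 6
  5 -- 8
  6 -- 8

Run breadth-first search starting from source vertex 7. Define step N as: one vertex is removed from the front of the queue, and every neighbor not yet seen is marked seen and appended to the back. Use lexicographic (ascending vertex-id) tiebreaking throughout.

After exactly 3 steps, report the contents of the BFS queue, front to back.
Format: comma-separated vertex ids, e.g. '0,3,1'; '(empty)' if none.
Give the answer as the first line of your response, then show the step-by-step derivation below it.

0,1,5,8

step 1: dequeue 7; queue=[2,3]; order=7
step 2: dequeue 2; queue=[3,0,1,5]; order=7,2
step 3: dequeue 3; queue=[0,1,5,8]; order=7,2,3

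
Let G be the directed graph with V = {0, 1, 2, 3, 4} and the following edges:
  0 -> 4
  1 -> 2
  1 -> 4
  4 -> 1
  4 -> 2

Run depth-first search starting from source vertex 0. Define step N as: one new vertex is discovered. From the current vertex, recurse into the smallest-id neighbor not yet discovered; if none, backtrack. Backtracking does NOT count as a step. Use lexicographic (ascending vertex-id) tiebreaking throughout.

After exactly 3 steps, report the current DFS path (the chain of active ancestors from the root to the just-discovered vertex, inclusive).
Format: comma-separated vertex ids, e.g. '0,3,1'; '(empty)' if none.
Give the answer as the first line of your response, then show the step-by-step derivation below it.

0,4,1

step 1: discover 0; path=0; order=0
step 2: discover 4; path=0>4; order=0,4
step 3: discover 1; path=0>4>1; order=0,4,1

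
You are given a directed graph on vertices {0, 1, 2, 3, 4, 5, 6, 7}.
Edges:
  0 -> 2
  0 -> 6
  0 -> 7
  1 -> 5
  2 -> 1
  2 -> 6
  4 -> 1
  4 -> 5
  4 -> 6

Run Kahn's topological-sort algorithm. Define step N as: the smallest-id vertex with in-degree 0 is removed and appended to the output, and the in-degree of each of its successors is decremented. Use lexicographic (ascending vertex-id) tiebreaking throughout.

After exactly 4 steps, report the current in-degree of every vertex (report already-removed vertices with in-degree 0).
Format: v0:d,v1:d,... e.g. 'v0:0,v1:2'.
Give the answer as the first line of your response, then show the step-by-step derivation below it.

v0:0,v1:0,v2:0,v3:0,v4:0,v5:1,v6:0,v7:0

step 1: output 0; order=[0]; indeg=(0,2,0,0,0,2,2,0)
step 2: output 2; order=[0,2]; indeg=(0,1,0,0,0,2,1,0)
step 3: output 3; order=[0,2,3]; indeg=(0,1,0,0,0,2,1,0)
step 4: output 4; order=[0,2,3,4]; indeg=(0,0,0,0,0,1,0,0)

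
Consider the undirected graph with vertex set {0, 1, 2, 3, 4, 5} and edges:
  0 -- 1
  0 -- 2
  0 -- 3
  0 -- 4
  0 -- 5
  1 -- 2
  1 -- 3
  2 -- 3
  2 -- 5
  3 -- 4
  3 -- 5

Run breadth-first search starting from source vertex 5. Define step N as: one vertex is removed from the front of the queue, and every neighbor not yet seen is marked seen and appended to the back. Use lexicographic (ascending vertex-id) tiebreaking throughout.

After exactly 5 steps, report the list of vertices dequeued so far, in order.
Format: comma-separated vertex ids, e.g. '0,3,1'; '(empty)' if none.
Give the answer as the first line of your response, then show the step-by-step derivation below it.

5,0,2,3,1

step 1: dequeue 5; queue=[0,2,3]; order=5
step 2: dequeue 0; queue=[2,3,1,4]; order=5,0
step 3: dequeue 2; queue=[3,1,4]; order=5,0,2
step 4: dequeue 3; queue=[1,4]; order=5,0,2,3
step 5: dequeue 1; queue=[4]; order=5,0,2,3,1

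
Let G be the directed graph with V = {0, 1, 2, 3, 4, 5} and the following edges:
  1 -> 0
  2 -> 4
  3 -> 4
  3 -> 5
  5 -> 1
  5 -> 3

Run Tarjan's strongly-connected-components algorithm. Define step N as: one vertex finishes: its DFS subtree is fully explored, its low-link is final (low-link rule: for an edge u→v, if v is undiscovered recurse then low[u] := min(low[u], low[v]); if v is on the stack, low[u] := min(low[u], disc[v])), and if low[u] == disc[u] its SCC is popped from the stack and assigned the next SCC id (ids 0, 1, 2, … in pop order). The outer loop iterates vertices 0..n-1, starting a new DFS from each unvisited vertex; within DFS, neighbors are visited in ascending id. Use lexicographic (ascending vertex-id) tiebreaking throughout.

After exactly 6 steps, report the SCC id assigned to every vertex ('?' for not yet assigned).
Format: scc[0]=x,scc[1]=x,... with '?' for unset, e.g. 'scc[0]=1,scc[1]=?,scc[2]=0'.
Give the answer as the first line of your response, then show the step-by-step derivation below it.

scc[0]=0,scc[1]=1,scc[2]=3,scc[3]=4,scc[4]=2,scc[5]=4

step 1: low=(low[0]=0,low[1]=?,low[2]=?,low[3]=?,low[4]=?,low[5]=?); scc=(scc[0]=0,scc[1]=?,scc[2]=?,scc[3]=?,scc[4]=?,scc[5]=?)
step 2: low=(low[0]=0,low[1]=1,low[2]=?,low[3]=?,low[4]=?,low[5]=?); scc=(scc[0]=0,scc[1]=1,scc[2]=?,scc[3]=?,scc[4]=?,scc[5]=?)
step 3: low=(low[0]=0,low[1]=1,low[2]=2,low[3]=?,low[4]=3,low[5]=?); scc=(scc[0]=0,scc[1]=1,scc[2]=?,scc[3]=?,scc[4]=2,scc[5]=?)
step 4: low=(low[0]=0,low[1]=1,low[2]=2,low[3]=?,low[4]=3,low[5]=?); scc=(scc[0]=0,scc[1]=1,scc[2]=3,scc[3]=?,scc[4]=2,scc[5]=?)
step 5: low=(low[0]=0,low[1]=1,low[2]=2,low[3]=4,low[4]=3,low[5]=4); scc=(scc[0]=0,scc[1]=1,scc[2]=3,scc[3]=?,scc[4]=2,scc[5]=?)
step 6: low=(low[0]=0,low[1]=1,low[2]=2,low[3]=4,low[4]=3,low[5]=4); scc=(scc[0]=0,scc[1]=1,scc[2]=3,scc[3]=4,scc[4]=2,scc[5]=4)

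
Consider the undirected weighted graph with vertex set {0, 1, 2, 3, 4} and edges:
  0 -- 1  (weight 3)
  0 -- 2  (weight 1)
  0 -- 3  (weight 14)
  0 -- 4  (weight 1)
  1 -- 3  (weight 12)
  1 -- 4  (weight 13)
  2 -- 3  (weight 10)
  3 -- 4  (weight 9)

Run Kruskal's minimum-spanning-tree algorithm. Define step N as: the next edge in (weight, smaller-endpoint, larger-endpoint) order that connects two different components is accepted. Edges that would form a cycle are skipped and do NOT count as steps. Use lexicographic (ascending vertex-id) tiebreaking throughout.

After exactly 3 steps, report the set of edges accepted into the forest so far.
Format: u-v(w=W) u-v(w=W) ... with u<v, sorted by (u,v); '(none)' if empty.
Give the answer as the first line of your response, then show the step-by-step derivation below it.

0-1(w=3) 0-2(w=1) 0-4(w=1)

step 1: add edge 0-2 (w=1); MST = {0-2(w=1)}
step 2: add edge 0-4 (w=1); MST = {0-2(w=1) 0-4(w=1)}
step 3: add edge 0-1 (w=3); MST = {0-1(w=3) 0-2(w=1) 0-4(w=1)}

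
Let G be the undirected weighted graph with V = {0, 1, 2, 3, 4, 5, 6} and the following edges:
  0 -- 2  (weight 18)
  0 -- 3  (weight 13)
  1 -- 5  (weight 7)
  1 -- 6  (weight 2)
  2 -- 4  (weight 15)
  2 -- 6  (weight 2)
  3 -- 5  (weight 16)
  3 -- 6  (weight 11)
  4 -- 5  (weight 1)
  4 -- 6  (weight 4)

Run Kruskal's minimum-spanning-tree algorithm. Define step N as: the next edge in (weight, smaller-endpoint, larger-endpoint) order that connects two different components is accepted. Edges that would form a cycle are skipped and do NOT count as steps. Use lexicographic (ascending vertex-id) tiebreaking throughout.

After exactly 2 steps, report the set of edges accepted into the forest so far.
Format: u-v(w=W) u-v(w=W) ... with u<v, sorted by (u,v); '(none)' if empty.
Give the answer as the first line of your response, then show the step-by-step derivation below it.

1-6(w=2) 4-5(w=1)

step 1: add edge 4-5 (w=1); MST = {4-5(w=1)}
step 2: add edge 1-6 (w=2); MST = {1-6(w=2) 4-5(w=1)}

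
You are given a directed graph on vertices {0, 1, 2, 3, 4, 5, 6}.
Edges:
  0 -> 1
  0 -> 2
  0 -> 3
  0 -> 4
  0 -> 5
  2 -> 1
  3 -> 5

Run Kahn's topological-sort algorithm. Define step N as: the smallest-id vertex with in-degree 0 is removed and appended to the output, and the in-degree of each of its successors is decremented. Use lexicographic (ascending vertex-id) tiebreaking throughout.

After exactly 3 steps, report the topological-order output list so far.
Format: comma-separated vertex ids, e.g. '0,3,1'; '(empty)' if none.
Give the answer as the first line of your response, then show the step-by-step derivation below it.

0,2,1

step 1: output 0; order=[0]; indeg=(0,1,0,0,0,1,0)
step 2: output 2; order=[0,2]; indeg=(0,0,0,0,0,1,0)
step 3: output 1; order=[0,2,1]; indeg=(0,0,0,0,0,1,0)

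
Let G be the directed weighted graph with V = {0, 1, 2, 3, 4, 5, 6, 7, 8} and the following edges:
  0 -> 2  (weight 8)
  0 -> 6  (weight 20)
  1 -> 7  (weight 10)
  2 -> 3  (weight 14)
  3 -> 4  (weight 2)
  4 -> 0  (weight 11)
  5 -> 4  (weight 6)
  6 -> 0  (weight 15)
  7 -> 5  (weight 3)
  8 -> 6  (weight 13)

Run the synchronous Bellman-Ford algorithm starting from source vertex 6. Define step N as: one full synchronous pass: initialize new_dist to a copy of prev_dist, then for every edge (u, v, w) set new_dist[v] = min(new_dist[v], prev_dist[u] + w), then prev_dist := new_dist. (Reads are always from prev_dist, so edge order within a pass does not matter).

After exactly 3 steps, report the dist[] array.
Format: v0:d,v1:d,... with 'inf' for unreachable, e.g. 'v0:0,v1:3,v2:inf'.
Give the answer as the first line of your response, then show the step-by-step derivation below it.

v0:15,v1:inf,v2:23,v3:37,v4:inf,v5:inf,v6:0,v7:inf,v8:inf

step 1: dist = v0:15,v1:inf,v2:inf,v3:inf,v4:inf,v5:inf,v6:0,v7:inf,v8:inf
step 2: dist = v0:15,v1:inf,v2:23,v3:inf,v4:inf,v5:inf,v6:0,v7:inf,v8:inf
step 3: dist = v0:15,v1:inf,v2:23,v3:37,v4:inf,v5:inf,v6:0,v7:inf,v8:inf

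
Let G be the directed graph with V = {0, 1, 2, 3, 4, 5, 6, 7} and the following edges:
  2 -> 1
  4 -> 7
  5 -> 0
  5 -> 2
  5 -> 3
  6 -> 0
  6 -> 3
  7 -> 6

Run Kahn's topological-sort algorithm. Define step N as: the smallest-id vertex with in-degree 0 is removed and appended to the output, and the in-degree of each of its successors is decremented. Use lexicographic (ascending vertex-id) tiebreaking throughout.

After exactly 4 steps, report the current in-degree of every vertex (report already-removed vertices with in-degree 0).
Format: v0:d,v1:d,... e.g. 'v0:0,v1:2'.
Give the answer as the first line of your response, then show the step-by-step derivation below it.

v0:1,v1:0,v2:0,v3:1,v4:0,v5:0,v6:1,v7:0

step 1: output 4; order=[4]; indeg=(2,1,1,2,0,0,1,0)
step 2: output 5; order=[4,5]; indeg=(1,1,0,1,0,0,1,0)
step 3: output 2; order=[4,5,2]; indeg=(1,0,0,1,0,0,1,0)
step 4: output 1; order=[4,5,2,1]; indeg=(1,0,0,1,0,0,1,0)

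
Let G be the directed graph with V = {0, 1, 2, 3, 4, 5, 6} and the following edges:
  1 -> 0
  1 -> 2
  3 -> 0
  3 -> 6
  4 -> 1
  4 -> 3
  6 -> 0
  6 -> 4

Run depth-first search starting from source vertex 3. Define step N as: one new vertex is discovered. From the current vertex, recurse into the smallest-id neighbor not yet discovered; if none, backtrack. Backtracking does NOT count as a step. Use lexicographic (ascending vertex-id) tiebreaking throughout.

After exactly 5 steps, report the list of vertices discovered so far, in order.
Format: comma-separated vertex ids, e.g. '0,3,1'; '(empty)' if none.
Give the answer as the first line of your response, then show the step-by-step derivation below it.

3,0,6,4,1

step 1: discover 3; path=3; order=3
step 2: discover 0; path=3>0; order=3,0
step 3: discover 6; path=3>6; order=3,0,6
step 4: discover 4; path=3>6>4; order=3,0,6,4
step 5: discover 1; path=3>6>4>1; order=3,0,6,4,1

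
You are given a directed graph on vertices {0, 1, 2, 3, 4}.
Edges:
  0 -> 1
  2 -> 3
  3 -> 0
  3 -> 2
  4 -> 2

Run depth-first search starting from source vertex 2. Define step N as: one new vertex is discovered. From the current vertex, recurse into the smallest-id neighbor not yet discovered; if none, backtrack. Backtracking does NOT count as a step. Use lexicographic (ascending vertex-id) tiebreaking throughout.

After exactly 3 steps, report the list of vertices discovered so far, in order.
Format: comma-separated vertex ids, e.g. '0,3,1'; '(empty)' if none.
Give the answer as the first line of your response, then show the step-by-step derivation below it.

2,3,0

step 1: discover 2; path=2; order=2
step 2: discover 3; path=2>3; order=2,3
step 3: discover 0; path=2>3>0; order=2,3,0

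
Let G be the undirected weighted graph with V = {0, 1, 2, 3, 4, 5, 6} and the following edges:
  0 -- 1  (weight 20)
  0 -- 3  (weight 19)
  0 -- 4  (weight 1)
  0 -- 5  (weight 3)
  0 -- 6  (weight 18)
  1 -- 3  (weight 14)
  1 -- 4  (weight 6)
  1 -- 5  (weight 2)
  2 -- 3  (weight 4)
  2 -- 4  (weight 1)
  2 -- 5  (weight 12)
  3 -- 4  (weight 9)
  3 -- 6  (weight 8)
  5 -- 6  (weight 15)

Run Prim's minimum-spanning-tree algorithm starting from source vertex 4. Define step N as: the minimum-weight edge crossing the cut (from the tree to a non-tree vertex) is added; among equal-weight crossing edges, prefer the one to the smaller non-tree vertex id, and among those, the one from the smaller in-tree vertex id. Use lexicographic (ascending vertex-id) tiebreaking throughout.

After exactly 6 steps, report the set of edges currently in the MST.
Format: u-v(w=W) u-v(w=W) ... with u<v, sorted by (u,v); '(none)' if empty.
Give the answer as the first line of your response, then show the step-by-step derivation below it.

0-4(w=1) 0-5(w=3) 1-5(w=2) 2-3(w=4) 2-4(w=1) 3-6(w=8)

step 1: add edge 0-4 (w=1); MST = {0-4(w=1)}
step 2: add edge 2-4 (w=1); MST = {0-4(w=1) 2-4(w=1)}
step 3: add edge 0-5 (w=3); MST = {0-4(w=1) 0-5(w=3) 2-4(w=1)}
step 4: add edge 1-5 (w=2); MST = {0-4(w=1) 0-5(w=3) 1-5(w=2) 2-4(w=1)}
step 5: add edge 2-3 (w=4); MST = {0-4(w=1) 0-5(w=3) 1-5(w=2) 2-3(w=4) 2-4(w=1)}
step 6: add edge 3-6 (w=8); MST = {0-4(w=1) 0-5(w=3) 1-5(w=2) 2-3(w=4) 2-4(w=1) 3-6(w=8)}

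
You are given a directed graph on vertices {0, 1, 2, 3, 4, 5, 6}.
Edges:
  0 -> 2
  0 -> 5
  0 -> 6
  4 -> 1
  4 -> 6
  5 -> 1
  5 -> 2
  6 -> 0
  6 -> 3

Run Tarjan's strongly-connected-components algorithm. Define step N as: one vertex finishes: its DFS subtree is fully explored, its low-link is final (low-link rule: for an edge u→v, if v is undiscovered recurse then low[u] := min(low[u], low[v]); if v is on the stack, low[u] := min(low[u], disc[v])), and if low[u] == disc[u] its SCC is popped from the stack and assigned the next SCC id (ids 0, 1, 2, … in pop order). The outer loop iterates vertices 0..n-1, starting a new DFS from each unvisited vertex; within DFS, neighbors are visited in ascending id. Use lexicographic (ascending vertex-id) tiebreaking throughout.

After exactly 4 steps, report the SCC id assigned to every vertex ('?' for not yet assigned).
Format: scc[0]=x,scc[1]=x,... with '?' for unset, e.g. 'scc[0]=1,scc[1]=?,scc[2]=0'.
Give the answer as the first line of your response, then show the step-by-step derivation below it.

scc[0]=?,scc[1]=1,scc[2]=0,scc[3]=3,scc[4]=?,scc[5]=2,scc[6]=?

step 1: low=(low[0]=0,low[1]=?,low[2]=1,low[3]=?,low[4]=?,low[5]=?,low[6]=?); scc=(scc[0]=?,scc[1]=?,scc[2]=0,scc[3]=?,scc[4]=?,scc[5]=?,scc[6]=?)
step 2: low=(low[0]=0,low[1]=3,low[2]=1,low[3]=?,low[4]=?,low[5]=2,low[6]=?); scc=(scc[0]=?,scc[1]=1,scc[2]=0,scc[3]=?,scc[4]=?,scc[5]=?,scc[6]=?)
step 3: low=(low[0]=0,low[1]=3,low[2]=1,low[3]=?,low[4]=?,low[5]=2,low[6]=?); scc=(scc[0]=?,scc[1]=1,scc[2]=0,scc[3]=?,scc[4]=?,scc[5]=2,scc[6]=?)
step 4: low=(low[0]=0,low[1]=3,low[2]=1,low[3]=5,low[4]=?,low[5]=2,low[6]=0); scc=(scc[0]=?,scc[1]=1,scc[2]=0,scc[3]=3,scc[4]=?,scc[5]=2,scc[6]=?)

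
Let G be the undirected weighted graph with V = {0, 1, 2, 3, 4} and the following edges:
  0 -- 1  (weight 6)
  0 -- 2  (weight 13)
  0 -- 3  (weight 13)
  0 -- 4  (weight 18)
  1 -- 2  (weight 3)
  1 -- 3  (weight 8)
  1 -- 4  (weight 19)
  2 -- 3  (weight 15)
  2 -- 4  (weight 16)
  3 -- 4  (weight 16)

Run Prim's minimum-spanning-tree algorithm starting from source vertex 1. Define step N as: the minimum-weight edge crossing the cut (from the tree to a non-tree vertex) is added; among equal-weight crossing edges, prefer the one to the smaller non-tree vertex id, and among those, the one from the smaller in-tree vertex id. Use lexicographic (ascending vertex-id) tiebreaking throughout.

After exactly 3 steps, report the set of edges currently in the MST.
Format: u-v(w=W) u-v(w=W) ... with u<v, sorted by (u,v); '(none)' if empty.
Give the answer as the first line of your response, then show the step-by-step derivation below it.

0-1(w=6) 1-2(w=3) 1-3(w=8)

step 1: add edge 1-2 (w=3); MST = {1-2(w=3)}
step 2: add edge 0-1 (w=6); MST = {0-1(w=6) 1-2(w=3)}
step 3: add edge 1-3 (w=8); MST = {0-1(w=6) 1-2(w=3) 1-3(w=8)}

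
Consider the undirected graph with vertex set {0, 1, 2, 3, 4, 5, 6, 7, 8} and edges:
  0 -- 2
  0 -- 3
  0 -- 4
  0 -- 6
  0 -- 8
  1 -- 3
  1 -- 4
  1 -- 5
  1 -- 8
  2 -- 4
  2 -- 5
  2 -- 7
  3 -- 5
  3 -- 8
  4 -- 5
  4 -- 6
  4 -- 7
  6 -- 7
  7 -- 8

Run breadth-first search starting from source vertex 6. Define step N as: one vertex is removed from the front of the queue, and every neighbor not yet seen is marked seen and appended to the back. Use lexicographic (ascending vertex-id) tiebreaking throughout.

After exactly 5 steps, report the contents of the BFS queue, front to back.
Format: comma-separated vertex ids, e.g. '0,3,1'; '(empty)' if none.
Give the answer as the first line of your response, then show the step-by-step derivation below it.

3,8,1,5

step 1: dequeue 6; queue=[0,4,7]; order=6
step 2: dequeue 0; queue=[4,7,2,3,8]; order=6,0
step 3: dequeue 4; queue=[7,2,3,8,1,5]; order=6,0,4
step 4: dequeue 7; queue=[2,3,8,1,5]; order=6,0,4,7
step 5: dequeue 2; queue=[3,8,1,5]; order=6,0,4,7,2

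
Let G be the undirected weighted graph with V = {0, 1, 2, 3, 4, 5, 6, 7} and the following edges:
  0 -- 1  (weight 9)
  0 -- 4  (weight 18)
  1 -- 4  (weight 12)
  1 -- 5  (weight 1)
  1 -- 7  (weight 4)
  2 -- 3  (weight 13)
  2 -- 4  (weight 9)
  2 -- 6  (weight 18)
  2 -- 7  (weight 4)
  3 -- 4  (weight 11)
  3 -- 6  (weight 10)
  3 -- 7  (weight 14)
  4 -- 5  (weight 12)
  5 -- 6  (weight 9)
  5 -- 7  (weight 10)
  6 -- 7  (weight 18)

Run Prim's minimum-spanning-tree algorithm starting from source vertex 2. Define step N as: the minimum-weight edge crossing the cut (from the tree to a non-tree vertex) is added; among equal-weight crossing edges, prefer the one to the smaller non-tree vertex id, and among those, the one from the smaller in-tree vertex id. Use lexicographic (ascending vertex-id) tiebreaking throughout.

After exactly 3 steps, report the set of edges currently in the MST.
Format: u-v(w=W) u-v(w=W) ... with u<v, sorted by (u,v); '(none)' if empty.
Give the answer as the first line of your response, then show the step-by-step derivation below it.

1-5(w=1) 1-7(w=4) 2-7(w=4)

step 1: add edge 2-7 (w=4); MST = {2-7(w=4)}
step 2: add edge 1-7 (w=4); MST = {1-7(w=4) 2-7(w=4)}
step 3: add edge 1-5 (w=1); MST = {1-5(w=1) 1-7(w=4) 2-7(w=4)}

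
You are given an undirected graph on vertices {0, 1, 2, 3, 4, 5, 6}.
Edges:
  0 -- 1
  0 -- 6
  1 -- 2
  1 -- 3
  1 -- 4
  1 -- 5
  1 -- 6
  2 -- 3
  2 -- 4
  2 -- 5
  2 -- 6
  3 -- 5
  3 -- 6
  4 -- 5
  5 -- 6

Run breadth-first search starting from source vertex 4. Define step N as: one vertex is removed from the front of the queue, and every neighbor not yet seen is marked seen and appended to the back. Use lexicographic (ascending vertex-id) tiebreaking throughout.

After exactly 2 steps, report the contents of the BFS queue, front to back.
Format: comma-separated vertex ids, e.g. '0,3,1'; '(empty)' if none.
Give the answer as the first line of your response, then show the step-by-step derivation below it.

2,5,0,3,6

step 1: dequeue 4; queue=[1,2,5]; order=4
step 2: dequeue 1; queue=[2,5,0,3,6]; order=4,1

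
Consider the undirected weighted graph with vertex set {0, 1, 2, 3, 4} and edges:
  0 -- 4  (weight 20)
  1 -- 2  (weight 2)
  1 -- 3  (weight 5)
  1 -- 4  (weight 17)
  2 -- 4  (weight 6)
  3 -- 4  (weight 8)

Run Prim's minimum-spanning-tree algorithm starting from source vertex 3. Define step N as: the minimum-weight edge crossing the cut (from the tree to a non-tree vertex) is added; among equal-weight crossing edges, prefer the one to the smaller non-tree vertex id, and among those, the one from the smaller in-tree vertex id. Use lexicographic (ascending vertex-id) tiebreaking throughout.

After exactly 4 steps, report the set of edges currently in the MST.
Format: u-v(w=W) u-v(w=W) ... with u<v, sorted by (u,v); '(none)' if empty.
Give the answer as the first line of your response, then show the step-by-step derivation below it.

0-4(w=20) 1-2(w=2) 1-3(w=5) 2-4(w=6)

step 1: add edge 1-3 (w=5); MST = {1-3(w=5)}
step 2: add edge 1-2 (w=2); MST = {1-2(w=2) 1-3(w=5)}
step 3: add edge 2-4 (w=6); MST = {1-2(w=2) 1-3(w=5) 2-4(w=6)}
step 4: add edge 0-4 (w=20); MST = {0-4(w=20) 1-2(w=2) 1-3(w=5) 2-4(w=6)}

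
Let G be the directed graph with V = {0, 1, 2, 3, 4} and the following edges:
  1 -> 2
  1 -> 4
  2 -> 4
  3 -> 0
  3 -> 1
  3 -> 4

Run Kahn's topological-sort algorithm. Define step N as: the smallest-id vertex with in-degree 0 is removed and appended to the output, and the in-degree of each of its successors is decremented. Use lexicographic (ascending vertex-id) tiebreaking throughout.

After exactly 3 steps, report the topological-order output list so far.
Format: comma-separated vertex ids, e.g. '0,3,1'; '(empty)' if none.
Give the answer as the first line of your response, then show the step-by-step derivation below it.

3,0,1

step 1: output 3; order=[3]; indeg=(0,0,1,0,2)
step 2: output 0; order=[3,0]; indeg=(0,0,1,0,2)
step 3: output 1; order=[3,0,1]; indeg=(0,0,0,0,1)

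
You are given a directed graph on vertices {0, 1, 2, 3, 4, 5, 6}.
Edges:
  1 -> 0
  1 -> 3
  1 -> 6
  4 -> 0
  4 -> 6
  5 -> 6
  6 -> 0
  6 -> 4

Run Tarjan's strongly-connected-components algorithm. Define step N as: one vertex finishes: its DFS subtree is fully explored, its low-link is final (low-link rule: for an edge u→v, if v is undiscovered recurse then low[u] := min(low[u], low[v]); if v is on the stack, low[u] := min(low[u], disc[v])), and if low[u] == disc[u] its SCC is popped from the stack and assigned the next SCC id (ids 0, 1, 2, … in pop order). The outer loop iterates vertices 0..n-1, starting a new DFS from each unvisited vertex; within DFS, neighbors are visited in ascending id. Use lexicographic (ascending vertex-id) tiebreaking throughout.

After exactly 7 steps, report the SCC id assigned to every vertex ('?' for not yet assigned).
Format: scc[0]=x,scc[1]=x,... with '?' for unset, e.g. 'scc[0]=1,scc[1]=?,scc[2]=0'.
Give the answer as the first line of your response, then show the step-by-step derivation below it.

scc[0]=0,scc[1]=3,scc[2]=4,scc[3]=1,scc[4]=2,scc[5]=5,scc[6]=2

step 1: low=(low[0]=0,low[1]=?,low[2]=?,low[3]=?,low[4]=?,low[5]=?,low[6]=?); scc=(scc[0]=0,scc[1]=?,scc[2]=?,scc[3]=?,scc[4]=?,scc[5]=?,scc[6]=?)
step 2: low=(low[0]=0,low[1]=1,low[2]=?,low[3]=2,low[4]=?,low[5]=?,low[6]=?); scc=(scc[0]=0,scc[1]=?,scc[2]=?,scc[3]=1,scc[4]=?,scc[5]=?,scc[6]=?)
step 3: low=(low[0]=0,low[1]=1,low[2]=?,low[3]=2,low[4]=3,low[5]=?,low[6]=3); scc=(scc[0]=0,scc[1]=?,scc[2]=?,scc[3]=1,scc[4]=?,scc[5]=?,scc[6]=?)
step 4: low=(low[0]=0,low[1]=1,low[2]=?,low[3]=2,low[4]=3,low[5]=?,low[6]=3); scc=(scc[0]=0,scc[1]=?,scc[2]=?,scc[3]=1,scc[4]=2,scc[5]=?,scc[6]=2)
step 5: low=(low[0]=0,low[1]=1,low[2]=?,low[3]=2,low[4]=3,low[5]=?,low[6]=3); scc=(scc[0]=0,scc[1]=3,scc[2]=?,scc[3]=1,scc[4]=2,scc[5]=?,scc[6]=2)
step 6: low=(low[0]=0,low[1]=1,low[2]=5,low[3]=2,low[4]=3,low[5]=?,low[6]=3); scc=(scc[0]=0,scc[1]=3,scc[2]=4,scc[3]=1,scc[4]=2,scc[5]=?,scc[6]=2)
step 7: low=(low[0]=0,low[1]=1,low[2]=5,low[3]=2,low[4]=3,low[5]=6,low[6]=3); scc=(scc[0]=0,scc[1]=3,scc[2]=4,scc[3]=1,scc[4]=2,scc[5]=5,scc[6]=2)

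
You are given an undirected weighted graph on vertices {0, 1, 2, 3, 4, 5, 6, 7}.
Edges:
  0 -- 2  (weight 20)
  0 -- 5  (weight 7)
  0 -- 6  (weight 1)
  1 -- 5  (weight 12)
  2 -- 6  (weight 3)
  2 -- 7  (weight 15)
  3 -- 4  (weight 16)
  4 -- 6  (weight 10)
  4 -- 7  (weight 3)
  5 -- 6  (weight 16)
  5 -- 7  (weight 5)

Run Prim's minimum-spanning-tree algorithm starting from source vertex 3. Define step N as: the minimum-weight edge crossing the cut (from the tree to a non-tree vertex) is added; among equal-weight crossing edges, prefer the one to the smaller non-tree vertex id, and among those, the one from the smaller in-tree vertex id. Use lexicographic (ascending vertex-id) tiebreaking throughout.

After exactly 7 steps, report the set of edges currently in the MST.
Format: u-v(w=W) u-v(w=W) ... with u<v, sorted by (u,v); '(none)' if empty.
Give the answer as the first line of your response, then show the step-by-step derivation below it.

0-5(w=7) 0-6(w=1) 1-5(w=12) 2-6(w=3) 3-4(w=16) 4-7(w=3) 5-7(w=5)

step 1: add edge 3-4 (w=16); MST = {3-4(w=16)}
step 2: add edge 4-7 (w=3); MST = {3-4(w=16) 4-7(w=3)}
step 3: add edge 5-7 (w=5); MST = {3-4(w=16) 4-7(w=3) 5-7(w=5)}
step 4: add edge 0-5 (w=7); MST = {0-5(w=7) 3-4(w=16) 4-7(w=3) 5-7(w=5)}
step 5: add edge 0-6 (w=1); MST = {0-5(w=7) 0-6(w=1) 3-4(w=16) 4-7(w=3) 5-7(w=5)}
step 6: add edge 2-6 (w=3); MST = {0-5(w=7) 0-6(w=1) 2-6(w=3) 3-4(w=16) 4-7(w=3) 5-7(w=5)}
step 7: add edge 1-5 (w=12); MST = {0-5(w=7) 0-6(w=1) 1-5(w=12) 2-6(w=3) 3-4(w=16) 4-7(w=3) 5-7(w=5)}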